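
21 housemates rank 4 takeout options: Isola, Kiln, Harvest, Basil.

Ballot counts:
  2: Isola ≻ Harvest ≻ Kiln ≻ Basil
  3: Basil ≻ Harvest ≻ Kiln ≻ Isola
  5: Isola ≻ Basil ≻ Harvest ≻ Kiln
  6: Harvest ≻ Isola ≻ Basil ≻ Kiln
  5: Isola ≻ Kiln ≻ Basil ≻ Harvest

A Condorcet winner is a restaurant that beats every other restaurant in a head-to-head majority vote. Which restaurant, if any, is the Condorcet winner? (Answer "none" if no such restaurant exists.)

Isola

Head-to-head results (21 friends):
Isola vs Kiln: 2+5+6+5 = 18 for Isola, 3 for Kiln — Isola by 18–3.
Isola vs Harvest: Isola is ranked higher on 2+5+5 = 12 ballots, Harvest on 9. Isola wins 12–9.
Isola vs Basil: 2+5+6+5 = 18 for Isola, 3 for Basil — Isola by 18–3.
Kiln vs Harvest: Kiln is ranked higher on 5 ballots, Harvest on 16. Harvest wins 16–5.
Kiln vs Basil: 7 to 14, Basil.
Harvest vs Basil: 8 to 13, Basil.
Isola beats each of Kiln, Harvest, Basil — Isola is the Condorcet winner.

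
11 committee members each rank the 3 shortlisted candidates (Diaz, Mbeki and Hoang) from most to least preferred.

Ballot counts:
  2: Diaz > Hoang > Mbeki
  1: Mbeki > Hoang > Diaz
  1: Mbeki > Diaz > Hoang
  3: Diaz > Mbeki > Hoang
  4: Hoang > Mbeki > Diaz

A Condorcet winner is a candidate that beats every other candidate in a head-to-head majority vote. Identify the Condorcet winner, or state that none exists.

none

Pairwise majorities:
Diaz vs Mbeki: Mbeki wins 6–5.
Diaz vs Hoang: 2+1+3 = 6 for Diaz, 5 for Hoang — Diaz by 6–5.
Mbeki vs Hoang: Hoang, 6–5.
Every candidate loses at least once (Diaz loses to Mbeki; Mbeki loses to Hoang; Hoang loses to Diaz). The majority relation contains the cycle Diaz → Hoang → Mbeki → Diaz, so there is no Condorcet winner.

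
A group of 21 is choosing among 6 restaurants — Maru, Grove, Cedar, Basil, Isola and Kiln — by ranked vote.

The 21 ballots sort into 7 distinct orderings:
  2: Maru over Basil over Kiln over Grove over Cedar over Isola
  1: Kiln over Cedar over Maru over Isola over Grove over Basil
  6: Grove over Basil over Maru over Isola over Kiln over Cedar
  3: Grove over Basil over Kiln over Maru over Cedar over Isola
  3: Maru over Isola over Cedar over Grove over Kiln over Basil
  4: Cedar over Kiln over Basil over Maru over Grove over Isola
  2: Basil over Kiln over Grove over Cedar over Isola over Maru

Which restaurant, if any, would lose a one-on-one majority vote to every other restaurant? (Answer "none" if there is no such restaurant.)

Isola

Pairwise majorities:
Maru vs Grove: 10 to 11, Grove.
Maru vs Cedar: Maru wins 14–7.
Maru vs Basil: Basil, 15–6.
Maru vs Isola: Maru, 19–2.
Maru vs Kiln: Maru preferred on 2+6+3 = 11 ballots; Maru wins 11–10.
Grove vs Cedar: Grove, 13–8.
Grove vs Basil: Grove, 13–8.
Grove vs Isola: 17 to 4, Grove.
Grove vs Kiln: Grove, 12–9.
Cedar vs Basil: Basil, 13–8.
Cedar vs Isola: Cedar, 12–9.
Cedar–Kiln: Kiln 14–7.
Basil vs Isola: Basil, 17–4.
Basil vs Kiln: 2+6+3+2 = 13 for Basil, 8 for Kiln — Basil by 13–8.
Isola vs Kiln: Kiln, 12–9.
Isola is beaten in every head-to-head and is the Condorcet loser.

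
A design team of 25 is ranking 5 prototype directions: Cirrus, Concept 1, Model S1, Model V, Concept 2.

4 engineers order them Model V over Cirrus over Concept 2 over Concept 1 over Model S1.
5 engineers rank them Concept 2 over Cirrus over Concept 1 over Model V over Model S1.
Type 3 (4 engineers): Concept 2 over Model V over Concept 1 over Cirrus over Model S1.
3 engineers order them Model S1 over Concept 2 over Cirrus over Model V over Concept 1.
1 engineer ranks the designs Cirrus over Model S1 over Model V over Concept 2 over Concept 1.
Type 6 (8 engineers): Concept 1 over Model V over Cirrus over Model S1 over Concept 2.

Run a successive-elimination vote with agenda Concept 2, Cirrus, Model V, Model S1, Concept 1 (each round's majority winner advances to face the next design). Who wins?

Round 1: Concept 2 vs Cirrus — 12–13, Cirrus advances.
Round 2: Cirrus vs Model V — 9–16, Model V advances.
Round 3: Model V vs Model S1 — 21–4, Model V advances.
Round 4: Model V vs Concept 1 — 12–13, Concept 1 advances.
The agenda winner is Concept 1.

Concept 1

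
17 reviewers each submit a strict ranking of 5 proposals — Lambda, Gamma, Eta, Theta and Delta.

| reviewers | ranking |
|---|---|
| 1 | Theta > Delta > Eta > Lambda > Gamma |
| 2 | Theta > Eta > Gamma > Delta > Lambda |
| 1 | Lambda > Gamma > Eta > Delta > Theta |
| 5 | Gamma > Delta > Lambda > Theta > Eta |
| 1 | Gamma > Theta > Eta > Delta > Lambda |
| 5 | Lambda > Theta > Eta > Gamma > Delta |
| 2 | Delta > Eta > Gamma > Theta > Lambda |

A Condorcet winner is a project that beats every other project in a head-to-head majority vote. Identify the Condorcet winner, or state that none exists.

Check each pair by majority over 17 ballots:
Lambda vs Gamma: Gamma, 10–7.
Lambda vs Eta: Lambda, 11–6.
Lambda–Theta: Lambda 11–6.
Lambda vs Delta: Delta wins 11–6.
Gamma vs Eta: Eta wins 10–7.
Gamma vs Theta: Gamma wins 9–8.
Gamma vs Delta: Gamma, 14–3.
Eta–Theta: Theta 14–3.
Eta vs Delta: Eta wins 9–8.
Theta–Delta: Theta 9–8.
No project is unbeaten: Lambda loses to Gamma; Gamma loses to Eta; Eta loses to Lambda; Theta loses to Lambda; Delta loses to Gamma. In particular Lambda beats Eta beats Gamma beats Lambda is a majority cycle — no Condorcet winner exists.

none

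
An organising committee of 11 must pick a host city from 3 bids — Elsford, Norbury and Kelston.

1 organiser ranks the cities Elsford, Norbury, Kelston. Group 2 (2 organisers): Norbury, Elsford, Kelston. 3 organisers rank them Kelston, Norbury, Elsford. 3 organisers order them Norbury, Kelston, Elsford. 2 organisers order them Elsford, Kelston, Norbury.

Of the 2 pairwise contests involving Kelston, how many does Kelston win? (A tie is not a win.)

Kelston against each rival (11 organisers):
Kelston vs Elsford: Kelston wins 6–5.
Kelston vs Norbury: Kelston is ranked higher on 3+2 = 5 ballots, Norbury on 6. Norbury wins 6–5.
Kelston beats Elsford; loses to Norbury — 1 pairwise win.

1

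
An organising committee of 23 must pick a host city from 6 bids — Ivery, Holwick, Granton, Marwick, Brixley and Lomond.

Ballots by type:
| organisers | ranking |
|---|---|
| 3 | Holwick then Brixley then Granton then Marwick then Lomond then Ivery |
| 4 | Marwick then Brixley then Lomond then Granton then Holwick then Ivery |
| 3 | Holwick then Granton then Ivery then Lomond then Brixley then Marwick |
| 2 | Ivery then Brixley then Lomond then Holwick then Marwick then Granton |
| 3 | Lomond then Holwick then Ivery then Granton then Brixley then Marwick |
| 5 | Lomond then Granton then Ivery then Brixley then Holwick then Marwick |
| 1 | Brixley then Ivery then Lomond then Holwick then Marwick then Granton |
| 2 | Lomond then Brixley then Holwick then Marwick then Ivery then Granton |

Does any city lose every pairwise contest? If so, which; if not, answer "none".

Marwick

Head-to-head results (23 organisers):
Ivery–Holwick: Holwick 15–8.
Ivery vs Granton: Ivery is ranked higher on 2+3+1+2 = 8 ballots, Granton on 15. Granton wins 15–8.
Ivery vs Marwick: Ivery is ranked higher on 3+2+3+5+1 = 14 ballots, Marwick on 9. Ivery wins 14–9.
Ivery–Brixley: Ivery 13–10.
Ivery vs Lomond: Lomond wins 17–6.
Holwick–Granton: Holwick 14–9.
Holwick–Marwick: Holwick 19–4.
Holwick vs Brixley: Brixley wins 14–9.
Holwick vs Lomond: Lomond wins 17–6.
Granton vs Marwick: 14 to 9, Granton.
Granton vs Brixley: Brixley wins 12–11.
Granton vs Lomond: Lomond wins 17–6.
Marwick–Brixley: Brixley 19–4.
Marwick vs Lomond: Lomond wins 16–7.
Brixley vs Lomond: 10 to 13, Lomond.
Marwick is beaten in every head-to-head and is the Condorcet loser.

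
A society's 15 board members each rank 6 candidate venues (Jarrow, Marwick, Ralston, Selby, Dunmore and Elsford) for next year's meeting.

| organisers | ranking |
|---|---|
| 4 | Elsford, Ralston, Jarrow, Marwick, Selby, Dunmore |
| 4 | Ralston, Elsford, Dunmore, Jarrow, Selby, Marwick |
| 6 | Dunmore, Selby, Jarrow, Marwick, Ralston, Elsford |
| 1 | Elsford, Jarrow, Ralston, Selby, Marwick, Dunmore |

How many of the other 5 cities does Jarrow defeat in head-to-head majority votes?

2

Jarrow against each rival (15 organisers):
Jarrow vs Marwick: 4+4+6+1 = 15 for Jarrow, 0 for Marwick — Jarrow by 15–0.
Jarrow vs Ralston: 7 to 8, Ralston.
Jarrow vs Selby: Jarrow is ranked higher on 4+4+1 = 9 ballots, Selby on 6. Jarrow wins 9–6.
Jarrow vs Dunmore: 4+1 = 5 for Jarrow, 10 for Dunmore — Dunmore by 10–5.
Jarrow vs Elsford: Jarrow preferred on 6 ballots; Elsford wins 9–6.
Jarrow beats Marwick, Selby; loses to Ralston, Dunmore, Elsford — 2 pairwise wins.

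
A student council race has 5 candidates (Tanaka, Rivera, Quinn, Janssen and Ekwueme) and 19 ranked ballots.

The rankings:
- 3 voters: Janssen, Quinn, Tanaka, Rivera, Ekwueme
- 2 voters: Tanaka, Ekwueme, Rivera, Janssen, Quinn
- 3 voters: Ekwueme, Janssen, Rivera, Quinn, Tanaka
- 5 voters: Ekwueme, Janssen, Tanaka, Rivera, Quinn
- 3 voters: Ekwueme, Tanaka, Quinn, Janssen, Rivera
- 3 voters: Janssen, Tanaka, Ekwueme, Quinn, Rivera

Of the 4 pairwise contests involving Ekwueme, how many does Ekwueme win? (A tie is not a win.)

4

Ekwueme against each rival (19 voters):
Ekwueme vs Tanaka: 11 to 8, Ekwueme.
Ekwueme vs Rivera: 16 to 3, Ekwueme.
Ekwueme–Quinn: Ekwueme 16–3.
Ekwueme vs Janssen: 13 to 6, Ekwueme.
Ekwueme beats Tanaka, Rivera, Quinn, Janssen — 4 pairwise wins.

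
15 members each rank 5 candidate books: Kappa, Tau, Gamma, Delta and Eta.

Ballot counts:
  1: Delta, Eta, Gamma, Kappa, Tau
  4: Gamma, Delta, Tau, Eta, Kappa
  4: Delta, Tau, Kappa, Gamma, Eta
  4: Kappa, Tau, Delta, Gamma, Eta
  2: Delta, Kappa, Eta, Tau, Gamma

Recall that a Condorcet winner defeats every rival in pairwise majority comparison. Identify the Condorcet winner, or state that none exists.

Pairwise majorities:
Kappa vs Tau: Kappa preferred on 1+4+2 = 7 ballots; Tau wins 8–7.
Kappa vs Gamma: 4+4+2 = 10 for Kappa, 5 for Gamma — Kappa by 10–5.
Kappa vs Delta: 4 for Kappa, 11 for Delta — Delta by 11–4.
Kappa vs Eta: Kappa is ranked higher on 4+4+2 = 10 ballots, Eta on 5. Kappa wins 10–5.
Tau vs Gamma: 10 to 5, Tau.
Tau vs Delta: 4 for Tau, 11 for Delta — Delta by 11–4.
Tau vs Eta: 12 to 3, Tau.
Gamma vs Delta: 4 to 11, Delta.
Gamma vs Eta: 12 to 3, Gamma.
Delta vs Eta: Delta is ranked higher on 1+4+4+4+2 = 15 ballots, Eta on 0. Delta wins 15–0.
Delta wins every pairwise contest, so Delta is the Condorcet winner.

Delta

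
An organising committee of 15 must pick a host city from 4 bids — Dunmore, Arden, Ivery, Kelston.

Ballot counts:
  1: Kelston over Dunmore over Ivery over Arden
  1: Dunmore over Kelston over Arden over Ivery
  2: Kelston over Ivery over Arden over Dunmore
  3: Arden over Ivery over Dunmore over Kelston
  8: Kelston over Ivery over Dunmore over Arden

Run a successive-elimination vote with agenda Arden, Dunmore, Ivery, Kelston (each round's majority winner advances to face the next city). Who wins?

Kelston

Round 1: Arden vs Dunmore — 5–10, Dunmore advances.
Round 2: Dunmore vs Ivery — 2–13, Ivery advances.
Round 3: Ivery vs Kelston — 3–12, Kelston advances.
Kelston survives the agenda.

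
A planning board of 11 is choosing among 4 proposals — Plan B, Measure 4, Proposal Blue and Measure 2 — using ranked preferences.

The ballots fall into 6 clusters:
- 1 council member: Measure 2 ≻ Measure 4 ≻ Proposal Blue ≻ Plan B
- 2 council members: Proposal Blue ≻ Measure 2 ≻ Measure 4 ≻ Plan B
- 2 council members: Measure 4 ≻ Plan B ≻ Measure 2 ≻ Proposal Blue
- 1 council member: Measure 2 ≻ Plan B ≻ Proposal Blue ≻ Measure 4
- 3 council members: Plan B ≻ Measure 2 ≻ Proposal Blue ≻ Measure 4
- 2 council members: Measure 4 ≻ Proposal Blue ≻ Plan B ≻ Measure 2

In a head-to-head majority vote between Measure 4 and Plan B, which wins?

Ballots ranking Measure 4 above Plan B: 1 + 2 + 2 + 2 = 7.
Ballots ranking Plan B above Measure 4: 11 − 7 = 4.
Measure 4 wins the head-to-head 7–4.

Measure 4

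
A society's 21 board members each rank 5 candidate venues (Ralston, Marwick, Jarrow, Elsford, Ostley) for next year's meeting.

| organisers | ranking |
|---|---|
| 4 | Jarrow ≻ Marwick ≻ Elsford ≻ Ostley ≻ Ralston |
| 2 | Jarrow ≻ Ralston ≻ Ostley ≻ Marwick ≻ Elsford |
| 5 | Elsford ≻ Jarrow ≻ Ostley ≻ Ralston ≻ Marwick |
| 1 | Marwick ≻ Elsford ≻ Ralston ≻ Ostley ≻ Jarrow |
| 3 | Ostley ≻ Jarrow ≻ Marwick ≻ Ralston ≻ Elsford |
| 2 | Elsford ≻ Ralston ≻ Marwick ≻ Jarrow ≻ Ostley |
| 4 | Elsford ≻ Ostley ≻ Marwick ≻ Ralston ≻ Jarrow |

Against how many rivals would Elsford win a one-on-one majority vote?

Elsford against each rival (21 organisers):
Elsford vs Ralston: Elsford preferred on 4+5+1+2+4 = 16 ballots; Elsford wins 16–5.
Elsford vs Marwick: 5+2+4 = 11 for Elsford, 10 for Marwick — Elsford by 11–10.
Elsford vs Jarrow: 12 to 9, Elsford.
Elsford vs Ostley: 4+5+1+2+4 = 16 for Elsford, 5 for Ostley — Elsford by 16–5.
Elsford beats Ralston, Marwick, Jarrow, Ostley — 4 pairwise wins.

4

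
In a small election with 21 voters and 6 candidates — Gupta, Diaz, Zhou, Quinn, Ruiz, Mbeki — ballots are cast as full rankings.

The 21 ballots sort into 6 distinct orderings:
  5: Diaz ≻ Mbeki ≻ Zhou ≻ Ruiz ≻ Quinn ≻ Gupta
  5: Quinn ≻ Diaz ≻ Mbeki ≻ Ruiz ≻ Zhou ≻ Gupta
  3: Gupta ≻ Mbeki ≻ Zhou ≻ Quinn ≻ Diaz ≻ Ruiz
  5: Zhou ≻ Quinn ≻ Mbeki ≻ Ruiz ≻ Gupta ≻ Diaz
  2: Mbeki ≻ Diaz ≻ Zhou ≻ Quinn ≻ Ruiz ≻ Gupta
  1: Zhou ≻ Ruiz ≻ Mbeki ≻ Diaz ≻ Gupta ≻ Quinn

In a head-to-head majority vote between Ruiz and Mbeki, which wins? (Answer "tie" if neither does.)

Mbeki

Ballots ranking Ruiz above Mbeki: 1.
Ballots ranking Mbeki above Ruiz: 21 − 1 = 20.
Mbeki wins the head-to-head 20–1.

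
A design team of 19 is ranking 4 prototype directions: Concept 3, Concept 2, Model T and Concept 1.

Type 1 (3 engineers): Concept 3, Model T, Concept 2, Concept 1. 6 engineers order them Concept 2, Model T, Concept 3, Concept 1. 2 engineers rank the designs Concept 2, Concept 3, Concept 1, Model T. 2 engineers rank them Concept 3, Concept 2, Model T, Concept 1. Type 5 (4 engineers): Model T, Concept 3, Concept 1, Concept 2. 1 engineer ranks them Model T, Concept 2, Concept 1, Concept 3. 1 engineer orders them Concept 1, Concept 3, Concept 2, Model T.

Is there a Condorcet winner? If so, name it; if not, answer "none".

none

Pairwise majorities:
Concept 3 vs Concept 2: 10 to 9, Concept 3.
Concept 3 vs Model T: 3+2+2+1 = 8 for Concept 3, 11 for Model T — Model T by 11–8.
Concept 3 vs Concept 1: Concept 3 wins 17–2.
Concept 2 vs Model T: 6+2+2+1 = 11 for Concept 2, 8 for Model T — Concept 2 by 11–8.
Concept 2 vs Concept 1: 14 to 5, Concept 2.
Model T vs Concept 1: 3+6+2+4+1 = 16 for Model T, 3 for Concept 1 — Model T by 16–3.
Each design drops at least one matchup (Concept 3 loses to Model T; Concept 2 loses to Concept 3; Model T loses to Concept 2; Concept 1 loses to Concept 3); the cycle Concept 3 beats Concept 2 beats Model T beats Concept 3 rules out a Condorcet winner.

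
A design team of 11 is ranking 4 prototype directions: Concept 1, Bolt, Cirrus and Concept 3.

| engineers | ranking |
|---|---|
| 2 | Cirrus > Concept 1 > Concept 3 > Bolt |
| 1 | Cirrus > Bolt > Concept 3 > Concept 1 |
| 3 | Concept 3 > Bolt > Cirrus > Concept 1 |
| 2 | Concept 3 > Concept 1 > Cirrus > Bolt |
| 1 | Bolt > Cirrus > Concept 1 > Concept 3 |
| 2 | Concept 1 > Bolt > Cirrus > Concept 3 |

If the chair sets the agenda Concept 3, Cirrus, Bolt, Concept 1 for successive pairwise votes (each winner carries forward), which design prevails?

Round 1: Concept 3 vs Cirrus — 5–6, Cirrus advances.
Round 2: Cirrus vs Bolt — 5–6, Bolt advances.
Round 3: Bolt vs Concept 1 — 5–6, Concept 1 advances.
Concept 1 survives the agenda.

Concept 1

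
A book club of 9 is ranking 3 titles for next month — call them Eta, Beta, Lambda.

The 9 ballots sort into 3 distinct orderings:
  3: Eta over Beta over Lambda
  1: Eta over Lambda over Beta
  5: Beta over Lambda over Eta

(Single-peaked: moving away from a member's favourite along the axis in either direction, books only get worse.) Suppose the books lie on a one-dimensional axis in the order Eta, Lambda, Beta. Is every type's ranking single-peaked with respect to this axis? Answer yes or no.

Axis positions: Eta=1, Lambda=2, Beta=3.
Type 1: ranking walks positions 1-3-2; Beta is ranked above Lambda even though Lambda lies between Beta and the peak Eta on the axis — preferences dip and rise again. Not single-peaked.
Type 2 (peak Eta at position 1): ranking walks positions 1-2-3, expanding outward from the peak — single-peaked.
Type 3 (peak Beta at position 3): ranking walks positions 3-2-1, expanding outward from the peak — single-peaked.
Type 1 violates single-peakedness, so the profile is not single-peaked on this axis.

no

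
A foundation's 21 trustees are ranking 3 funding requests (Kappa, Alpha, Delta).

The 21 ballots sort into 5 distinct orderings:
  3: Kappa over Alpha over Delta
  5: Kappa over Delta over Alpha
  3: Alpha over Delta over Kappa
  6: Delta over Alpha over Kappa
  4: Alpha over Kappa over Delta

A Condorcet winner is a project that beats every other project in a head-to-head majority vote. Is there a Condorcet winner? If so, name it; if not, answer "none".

Check each pair by majority over 21 ballots:
Kappa vs Alpha: Alpha, 13–8.
Kappa vs Delta: Kappa, 12–9.
Alpha–Delta: Delta 11–10.
Every project loses at least once (Kappa loses to Alpha; Alpha loses to Delta; Delta loses to Kappa). The majority relation contains the cycle Kappa > Delta > Alpha > Kappa, so there is no Condorcet winner.

none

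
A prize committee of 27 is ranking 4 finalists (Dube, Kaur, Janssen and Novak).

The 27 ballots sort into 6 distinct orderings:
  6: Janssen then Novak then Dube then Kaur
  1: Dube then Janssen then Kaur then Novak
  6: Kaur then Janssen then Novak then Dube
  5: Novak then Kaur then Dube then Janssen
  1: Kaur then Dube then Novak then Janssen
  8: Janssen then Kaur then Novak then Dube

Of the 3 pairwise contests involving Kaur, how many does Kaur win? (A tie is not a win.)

2

Kaur against each rival (27 jurors):
Kaur vs Dube: Kaur wins 20–7.
Kaur vs Janssen: Kaur is ranked higher on 6+5+1 = 12 ballots, Janssen on 15. Janssen wins 15–12.
Kaur vs Novak: Kaur is ranked higher on 1+6+1+8 = 16 ballots, Novak on 11. Kaur wins 16–11.
Kaur beats Dube, Novak; loses to Janssen — 2 pairwise wins.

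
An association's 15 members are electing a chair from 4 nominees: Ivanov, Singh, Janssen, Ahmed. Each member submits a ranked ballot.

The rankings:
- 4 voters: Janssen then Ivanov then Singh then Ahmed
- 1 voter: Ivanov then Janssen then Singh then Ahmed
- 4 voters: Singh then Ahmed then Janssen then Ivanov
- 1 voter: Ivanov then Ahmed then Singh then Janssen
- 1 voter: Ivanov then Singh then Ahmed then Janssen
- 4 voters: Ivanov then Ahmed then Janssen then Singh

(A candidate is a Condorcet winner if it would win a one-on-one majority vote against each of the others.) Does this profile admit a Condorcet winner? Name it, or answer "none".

none

Head-to-head results (15 voters):
Ivanov vs Singh: 4+1+1+1+4 = 11 for Ivanov, 4 for Singh — Ivanov by 11–4.
Ivanov vs Janssen: 1+1+1+4 = 7 for Ivanov, 8 for Janssen — Janssen by 8–7.
Ivanov vs Ahmed: Ivanov is ranked higher on 4+1+1+1+4 = 11 ballots, Ahmed on 4. Ivanov wins 11–4.
Singh vs Janssen: 6 to 9, Janssen.
Singh vs Ahmed: 10 to 5, Singh.
Janssen vs Ahmed: Janssen preferred on 4+1 = 5 ballots; Ahmed wins 10–5.
Each candidate drops at least one matchup (Ivanov loses to Janssen; Singh loses to Ivanov; Janssen loses to Ahmed; Ahmed loses to Ivanov); the cycle Ivanov > Ahmed > Janssen > Ivanov rules out a Condorcet winner.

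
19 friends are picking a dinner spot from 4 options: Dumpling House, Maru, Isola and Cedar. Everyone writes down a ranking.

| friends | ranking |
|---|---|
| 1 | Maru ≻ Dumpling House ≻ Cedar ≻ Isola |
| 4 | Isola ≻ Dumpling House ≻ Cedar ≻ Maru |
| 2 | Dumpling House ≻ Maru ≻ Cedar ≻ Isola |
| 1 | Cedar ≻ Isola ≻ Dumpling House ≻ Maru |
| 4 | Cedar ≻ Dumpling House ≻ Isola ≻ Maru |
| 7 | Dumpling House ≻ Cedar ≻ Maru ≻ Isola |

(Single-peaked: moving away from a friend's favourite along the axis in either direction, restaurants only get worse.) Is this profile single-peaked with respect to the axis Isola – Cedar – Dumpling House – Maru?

no

Axis positions: Isola=1, Cedar=2, Dumpling House=3, Maru=4.
Type 1 (peak Maru at position 4): ranking walks positions 4-3-2-1, expanding outward from the peak — single-peaked.
Type 2: ranking walks positions 1-3-2-4; Dumpling House is ranked above Cedar even though Cedar lies between Dumpling House and the peak Isola on the axis — preferences dip and rise again. Not single-peaked.
Type 3 (peak Dumpling House at position 3): ranking walks positions 3-4-2-1, expanding outward from the peak — single-peaked.
Type 4 (peak Cedar at position 2): ranking walks positions 2-1-3-4, expanding outward from the peak — single-peaked.
Type 5 (peak Cedar at position 2): ranking walks positions 2-3-1-4, expanding outward from the peak — single-peaked.
Type 6 (peak Dumpling House at position 3): ranking walks positions 3-2-4-1, expanding outward from the peak — single-peaked.
Type 2 violates single-peakedness, so the profile is not single-peaked on this axis.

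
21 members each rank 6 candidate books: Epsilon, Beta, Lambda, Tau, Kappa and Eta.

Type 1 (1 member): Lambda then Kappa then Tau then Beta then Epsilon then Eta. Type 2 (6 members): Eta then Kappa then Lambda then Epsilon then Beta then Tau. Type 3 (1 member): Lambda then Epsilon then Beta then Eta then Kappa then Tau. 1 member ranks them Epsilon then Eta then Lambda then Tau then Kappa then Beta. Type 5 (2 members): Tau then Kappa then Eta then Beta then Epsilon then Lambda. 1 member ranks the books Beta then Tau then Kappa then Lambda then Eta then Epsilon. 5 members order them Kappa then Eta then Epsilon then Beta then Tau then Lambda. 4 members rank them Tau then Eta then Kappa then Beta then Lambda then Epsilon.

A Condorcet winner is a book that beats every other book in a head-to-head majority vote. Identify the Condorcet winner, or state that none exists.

Check each pair by majority over 21 ballots:
Epsilon vs Beta: Epsilon is ranked higher on 6+1+1+5 = 13 ballots, Beta on 8. Epsilon wins 13–8.
Epsilon vs Lambda: Lambda wins 13–8.
Epsilon vs Tau: 6+1+1+5 = 13 for Epsilon, 8 for Tau — Epsilon by 13–8.
Epsilon vs Kappa: Kappa wins 19–2.
Epsilon vs Eta: 1+1+1 = 3 for Epsilon, 18 for Eta — Eta by 18–3.
Beta vs Lambda: Beta wins 12–9.
Beta vs Tau: Beta preferred on 6+1+1+5 = 13 ballots; Beta wins 13–8.
Beta vs Kappa: Kappa wins 19–2.
Beta vs Eta: Beta preferred on 1+1+1 = 3 ballots; Eta wins 18–3.
Lambda vs Tau: Tau, 12–9.
Lambda vs Kappa: Kappa wins 18–3.
Lambda vs Eta: Eta, 18–3.
Tau vs Kappa: Kappa wins 13–8.
Tau vs Eta: Eta, 13–8.
Kappa–Eta: Eta 12–9.
Only Eta has no losses; Eta is the Condorcet winner.

Eta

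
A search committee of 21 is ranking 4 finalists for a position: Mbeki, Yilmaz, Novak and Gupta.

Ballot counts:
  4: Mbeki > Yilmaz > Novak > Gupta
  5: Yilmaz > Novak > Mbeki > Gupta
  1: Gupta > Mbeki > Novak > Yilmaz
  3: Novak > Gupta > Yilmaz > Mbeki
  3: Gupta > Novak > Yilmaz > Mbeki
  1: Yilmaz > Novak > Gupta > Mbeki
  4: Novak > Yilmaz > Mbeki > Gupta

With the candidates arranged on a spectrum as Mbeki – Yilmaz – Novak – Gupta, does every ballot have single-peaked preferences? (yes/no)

Axis positions: Mbeki=1, Yilmaz=2, Novak=3, Gupta=4.
Group 1 (peak Mbeki at position 1): ranking walks positions 1-2-3-4, expanding outward from the peak — single-peaked.
Group 2 (peak Yilmaz at position 2): ranking walks positions 2-3-1-4, expanding outward from the peak — single-peaked.
Group 3: ranking walks positions 4-1-3-2; Mbeki is ranked above Novak even though Novak lies between Mbeki and the peak Gupta on the axis — preferences dip and rise again. Not single-peaked.
Group 4 (peak Novak at position 3): ranking walks positions 3-4-2-1, expanding outward from the peak — single-peaked.
Group 5 (peak Gupta at position 4): ranking walks positions 4-3-2-1, expanding outward from the peak — single-peaked.
Group 6 (peak Yilmaz at position 2): ranking walks positions 2-3-4-1, expanding outward from the peak — single-peaked.
Group 7 (peak Novak at position 3): ranking walks positions 3-2-1-4, expanding outward from the peak — single-peaked.
Group 3 violates single-peakedness, so the profile is not single-peaked on this axis.

no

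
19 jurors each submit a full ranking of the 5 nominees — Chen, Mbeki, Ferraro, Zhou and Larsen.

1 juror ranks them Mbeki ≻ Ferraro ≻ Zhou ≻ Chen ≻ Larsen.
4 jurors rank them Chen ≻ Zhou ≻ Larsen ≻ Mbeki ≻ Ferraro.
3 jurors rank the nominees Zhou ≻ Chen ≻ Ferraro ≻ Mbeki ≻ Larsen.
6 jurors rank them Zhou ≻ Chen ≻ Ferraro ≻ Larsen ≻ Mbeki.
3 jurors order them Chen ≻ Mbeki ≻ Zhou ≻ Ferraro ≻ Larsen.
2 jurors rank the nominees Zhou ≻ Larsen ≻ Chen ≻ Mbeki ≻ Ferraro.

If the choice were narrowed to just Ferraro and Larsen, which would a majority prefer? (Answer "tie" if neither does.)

Ballots ranking Ferraro above Larsen: 1 + 3 + 6 + 3 = 13.
Ballots ranking Larsen above Ferraro: 19 − 13 = 6.
Ferraro wins the head-to-head 13–6.

Ferraro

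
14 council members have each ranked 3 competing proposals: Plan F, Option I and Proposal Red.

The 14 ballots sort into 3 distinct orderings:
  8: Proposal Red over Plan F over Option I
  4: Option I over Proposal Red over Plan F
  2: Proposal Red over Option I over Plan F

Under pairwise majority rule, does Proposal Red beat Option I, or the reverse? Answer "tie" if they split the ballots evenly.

Proposal Red

Ballots ranking Proposal Red above Option I: 8 + 2 = 10.
Ballots ranking Option I above Proposal Red: 14 − 10 = 4.
Proposal Red wins the head-to-head 10–4.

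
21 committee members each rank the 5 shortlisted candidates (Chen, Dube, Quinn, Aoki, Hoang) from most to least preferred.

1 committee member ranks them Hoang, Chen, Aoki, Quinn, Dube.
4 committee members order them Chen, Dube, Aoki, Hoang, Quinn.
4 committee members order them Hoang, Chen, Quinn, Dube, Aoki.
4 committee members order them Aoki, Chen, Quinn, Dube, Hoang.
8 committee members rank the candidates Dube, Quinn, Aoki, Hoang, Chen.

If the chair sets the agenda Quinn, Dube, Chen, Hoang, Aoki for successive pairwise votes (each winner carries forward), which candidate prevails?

Aoki

Round 1: Quinn vs Dube — 9–12, Dube advances.
Round 2: Dube vs Chen — 8–13, Chen advances.
Round 3: Chen vs Hoang — 8–13, Hoang advances.
Round 4: Hoang vs Aoki — 5–16, Aoki advances.
The agenda winner is Aoki.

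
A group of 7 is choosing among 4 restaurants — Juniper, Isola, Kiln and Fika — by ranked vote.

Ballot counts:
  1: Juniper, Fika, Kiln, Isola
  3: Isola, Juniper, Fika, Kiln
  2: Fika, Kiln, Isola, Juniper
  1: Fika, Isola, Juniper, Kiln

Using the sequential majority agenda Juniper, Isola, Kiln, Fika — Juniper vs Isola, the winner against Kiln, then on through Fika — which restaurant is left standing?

Round 1: Juniper vs Isola — 1–6, Isola advances.
Round 2: Isola vs Kiln — 4–3, Isola advances.
Round 3: Isola vs Fika — 3–4, Fika advances.
The agenda winner is Fika.

Fika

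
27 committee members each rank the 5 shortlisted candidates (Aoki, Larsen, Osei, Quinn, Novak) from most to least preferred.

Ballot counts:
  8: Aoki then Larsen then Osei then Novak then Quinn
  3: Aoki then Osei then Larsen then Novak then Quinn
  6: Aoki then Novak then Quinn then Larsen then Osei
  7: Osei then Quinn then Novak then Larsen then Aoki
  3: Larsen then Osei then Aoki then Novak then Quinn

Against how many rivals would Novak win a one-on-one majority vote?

Novak against each rival (27 committee members):
Novak–Aoki: Aoki 20–7.
Novak vs Larsen: 13 to 14, Larsen.
Novak vs Osei: 6 for Novak, 21 for Osei — Osei by 21–6.
Novak vs Quinn: Novak preferred on 8+3+6+3 = 20 ballots; Novak wins 20–7.
Novak beats Quinn; loses to Aoki, Larsen, Osei — 1 pairwise win.

1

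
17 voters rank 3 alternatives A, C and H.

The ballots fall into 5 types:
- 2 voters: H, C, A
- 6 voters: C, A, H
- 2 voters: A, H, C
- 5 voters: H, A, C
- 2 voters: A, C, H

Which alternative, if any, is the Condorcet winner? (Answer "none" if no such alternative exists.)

Head-to-head results (17 voters):
A vs C: A, 9–8.
A vs H: A, 10–7.
C–H: H 9–8.
Only A has no losses; A is the Condorcet winner.

A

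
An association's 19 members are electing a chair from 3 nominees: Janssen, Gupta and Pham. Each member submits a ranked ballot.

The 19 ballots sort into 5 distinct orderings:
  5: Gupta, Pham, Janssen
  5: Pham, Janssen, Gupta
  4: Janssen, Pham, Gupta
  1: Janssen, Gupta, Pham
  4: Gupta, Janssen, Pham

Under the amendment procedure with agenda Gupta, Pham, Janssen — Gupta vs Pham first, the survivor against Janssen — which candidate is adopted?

Janssen

Round 1: Gupta vs Pham — 10–9, Gupta advances.
Round 2: Gupta vs Janssen — 9–10, Janssen advances.
The agenda winner is Janssen.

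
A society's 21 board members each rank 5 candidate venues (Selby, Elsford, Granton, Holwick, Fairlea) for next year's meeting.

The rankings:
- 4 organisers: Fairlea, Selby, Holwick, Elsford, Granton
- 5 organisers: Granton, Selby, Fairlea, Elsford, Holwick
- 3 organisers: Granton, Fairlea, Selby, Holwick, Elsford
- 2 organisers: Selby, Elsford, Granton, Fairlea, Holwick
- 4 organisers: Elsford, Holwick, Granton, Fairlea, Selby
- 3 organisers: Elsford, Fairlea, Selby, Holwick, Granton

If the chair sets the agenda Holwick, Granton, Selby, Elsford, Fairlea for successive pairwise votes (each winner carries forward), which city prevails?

Fairlea

Round 1: Holwick vs Granton — 11–10, Holwick advances.
Round 2: Holwick vs Selby — 4–17, Selby advances.
Round 3: Selby vs Elsford — 14–7, Selby advances.
Round 4: Selby vs Fairlea — 7–14, Fairlea advances.
Fairlea survives the agenda.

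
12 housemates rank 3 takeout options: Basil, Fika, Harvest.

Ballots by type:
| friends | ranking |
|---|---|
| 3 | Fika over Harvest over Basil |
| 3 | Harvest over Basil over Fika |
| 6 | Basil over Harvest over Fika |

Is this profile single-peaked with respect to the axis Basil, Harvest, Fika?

Axis positions: Basil=1, Harvest=2, Fika=3.
Type 1 (peak Fika at position 3): ranking walks positions 3-2-1, expanding outward from the peak — single-peaked.
Type 2 (peak Harvest at position 2): ranking walks positions 2-1-3, expanding outward from the peak — single-peaked.
Type 3 (peak Basil at position 1): ranking walks positions 1-2-3, expanding outward from the peak — single-peaked.
Every ranking is single-peaked on this axis.

yes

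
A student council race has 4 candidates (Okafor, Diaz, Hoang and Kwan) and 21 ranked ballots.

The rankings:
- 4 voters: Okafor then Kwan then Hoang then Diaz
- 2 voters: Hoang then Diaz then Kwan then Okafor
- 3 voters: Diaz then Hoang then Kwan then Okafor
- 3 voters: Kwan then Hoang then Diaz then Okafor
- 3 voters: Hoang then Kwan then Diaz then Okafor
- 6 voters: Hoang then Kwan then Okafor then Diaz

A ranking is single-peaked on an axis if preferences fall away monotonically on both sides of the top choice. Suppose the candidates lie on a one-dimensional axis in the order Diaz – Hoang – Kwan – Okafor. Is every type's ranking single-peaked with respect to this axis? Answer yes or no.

yes

Axis positions: Diaz=1, Hoang=2, Kwan=3, Okafor=4.
Type 1 (peak Okafor at position 4): ranking walks positions 4-3-2-1, expanding outward from the peak — single-peaked.
Type 2 (peak Hoang at position 2): ranking walks positions 2-1-3-4, expanding outward from the peak — single-peaked.
Type 3 (peak Diaz at position 1): ranking walks positions 1-2-3-4, expanding outward from the peak — single-peaked.
Type 4 (peak Kwan at position 3): ranking walks positions 3-2-1-4, expanding outward from the peak — single-peaked.
Type 5 (peak Hoang at position 2): ranking walks positions 2-3-1-4, expanding outward from the peak — single-peaked.
Type 6 (peak Hoang at position 2): ranking walks positions 2-3-4-1, expanding outward from the peak — single-peaked.
Every ranking is single-peaked on this axis.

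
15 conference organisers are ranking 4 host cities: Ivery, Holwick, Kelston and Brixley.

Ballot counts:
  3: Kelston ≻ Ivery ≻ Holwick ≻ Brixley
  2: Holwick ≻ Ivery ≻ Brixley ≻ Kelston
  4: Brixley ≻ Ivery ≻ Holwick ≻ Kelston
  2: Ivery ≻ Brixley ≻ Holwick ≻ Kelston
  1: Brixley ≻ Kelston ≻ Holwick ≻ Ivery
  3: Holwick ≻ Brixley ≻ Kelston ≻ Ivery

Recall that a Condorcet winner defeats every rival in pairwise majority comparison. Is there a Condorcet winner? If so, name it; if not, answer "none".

none

Head-to-head results (15 organisers):
Ivery vs Holwick: Ivery, 9–6.
Ivery–Kelston: Ivery 8–7.
Ivery vs Brixley: 7 to 8, Brixley.
Holwick–Kelston: Holwick 11–4.
Holwick vs Brixley: Holwick wins 8–7.
Kelston–Brixley: Brixley 12–3.
No city is unbeaten: Ivery loses to Brixley; Holwick loses to Ivery; Kelston loses to Ivery; Brixley loses to Holwick. In particular Ivery → Holwick → Brixley → Ivery is a majority cycle — no Condorcet winner exists.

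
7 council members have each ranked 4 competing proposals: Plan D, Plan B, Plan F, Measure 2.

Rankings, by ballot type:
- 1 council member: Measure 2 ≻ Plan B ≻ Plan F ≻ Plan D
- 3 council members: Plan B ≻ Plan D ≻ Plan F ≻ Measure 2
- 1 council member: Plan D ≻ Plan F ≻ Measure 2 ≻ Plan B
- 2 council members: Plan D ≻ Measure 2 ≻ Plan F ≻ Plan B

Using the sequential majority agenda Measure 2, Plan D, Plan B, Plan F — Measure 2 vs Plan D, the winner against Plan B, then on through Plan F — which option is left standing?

Plan B

Round 1: Measure 2 vs Plan D — 1–6, Plan D advances.
Round 2: Plan D vs Plan B — 3–4, Plan B advances.
Round 3: Plan B vs Plan F — 4–3, Plan B advances.
The agenda winner is Plan B.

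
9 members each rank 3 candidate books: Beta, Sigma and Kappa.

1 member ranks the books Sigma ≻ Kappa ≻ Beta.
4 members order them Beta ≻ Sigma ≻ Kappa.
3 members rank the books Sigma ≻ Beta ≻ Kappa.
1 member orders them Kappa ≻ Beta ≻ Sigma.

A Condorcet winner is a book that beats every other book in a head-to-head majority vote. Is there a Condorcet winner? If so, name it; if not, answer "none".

Beta

Head-to-head results (9 members):
Beta vs Sigma: Beta wins 5–4.
Beta vs Kappa: Beta, 7–2.
Sigma vs Kappa: Sigma, 8–1.
Beta beats each of Sigma, Kappa — Beta is the Condorcet winner.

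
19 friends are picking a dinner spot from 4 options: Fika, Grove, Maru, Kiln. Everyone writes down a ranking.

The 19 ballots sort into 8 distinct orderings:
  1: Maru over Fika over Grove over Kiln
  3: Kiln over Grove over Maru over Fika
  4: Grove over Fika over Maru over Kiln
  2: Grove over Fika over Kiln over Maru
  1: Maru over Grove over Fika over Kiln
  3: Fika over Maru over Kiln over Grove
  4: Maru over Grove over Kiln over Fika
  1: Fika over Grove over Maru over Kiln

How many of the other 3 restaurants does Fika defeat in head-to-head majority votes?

2

Fika against each rival (19 friends):
Fika vs Grove: 1+3+1 = 5 for Fika, 14 for Grove — Grove by 14–5.
Fika vs Maru: Fika wins 10–9.
Fika vs Kiln: Fika, 12–7.
Fika beats Maru, Kiln; loses to Grove — 2 pairwise wins.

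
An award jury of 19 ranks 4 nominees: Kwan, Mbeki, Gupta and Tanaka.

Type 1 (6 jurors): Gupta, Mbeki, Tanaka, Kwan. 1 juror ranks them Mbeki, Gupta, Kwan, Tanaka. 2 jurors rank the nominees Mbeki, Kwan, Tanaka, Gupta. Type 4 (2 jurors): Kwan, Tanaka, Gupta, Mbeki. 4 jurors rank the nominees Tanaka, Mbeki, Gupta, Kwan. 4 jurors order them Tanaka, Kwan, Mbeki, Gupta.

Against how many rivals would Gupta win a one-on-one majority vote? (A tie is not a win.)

1

Gupta against each rival (19 jurors):
Gupta vs Kwan: Gupta, 11–8.
Gupta vs Mbeki: 8 to 11, Mbeki.
Gupta vs Tanaka: Tanaka, 12–7.
Gupta beats Kwan; loses to Mbeki, Tanaka — 1 pairwise win.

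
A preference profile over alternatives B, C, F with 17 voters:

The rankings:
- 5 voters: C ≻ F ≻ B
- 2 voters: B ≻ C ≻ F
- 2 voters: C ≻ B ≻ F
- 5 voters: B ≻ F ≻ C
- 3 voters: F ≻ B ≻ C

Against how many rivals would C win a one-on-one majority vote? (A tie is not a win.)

1

C against each rival (17 voters):
C vs B: 5+2 = 7 for C, 10 for B — B by 10–7.
C–F: C 9–8.
C beats F; loses to B — 1 pairwise win.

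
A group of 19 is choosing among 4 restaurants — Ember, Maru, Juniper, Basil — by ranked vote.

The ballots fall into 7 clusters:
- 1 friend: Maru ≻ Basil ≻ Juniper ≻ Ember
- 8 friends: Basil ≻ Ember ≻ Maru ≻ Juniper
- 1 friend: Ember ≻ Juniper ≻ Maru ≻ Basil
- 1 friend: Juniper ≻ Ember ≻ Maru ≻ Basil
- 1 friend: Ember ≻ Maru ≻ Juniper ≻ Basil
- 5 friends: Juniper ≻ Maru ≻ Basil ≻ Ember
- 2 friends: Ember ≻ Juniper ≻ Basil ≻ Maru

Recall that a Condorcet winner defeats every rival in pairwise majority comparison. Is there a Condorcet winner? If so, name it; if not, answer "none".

none

Head-to-head results (19 friends):
Ember–Maru: Ember 13–6.
Ember–Juniper: Ember 12–7.
Ember–Basil: Basil 14–5.
Maru vs Juniper: Maru wins 10–9.
Maru vs Basil: Basil wins 10–9.
Juniper vs Basil: Juniper, 10–9.
Each restaurant drops at least one matchup (Ember loses to Basil; Maru loses to Ember; Juniper loses to Ember; Basil loses to Juniper); the cycle Ember → Juniper → Basil → Ember rules out a Condorcet winner.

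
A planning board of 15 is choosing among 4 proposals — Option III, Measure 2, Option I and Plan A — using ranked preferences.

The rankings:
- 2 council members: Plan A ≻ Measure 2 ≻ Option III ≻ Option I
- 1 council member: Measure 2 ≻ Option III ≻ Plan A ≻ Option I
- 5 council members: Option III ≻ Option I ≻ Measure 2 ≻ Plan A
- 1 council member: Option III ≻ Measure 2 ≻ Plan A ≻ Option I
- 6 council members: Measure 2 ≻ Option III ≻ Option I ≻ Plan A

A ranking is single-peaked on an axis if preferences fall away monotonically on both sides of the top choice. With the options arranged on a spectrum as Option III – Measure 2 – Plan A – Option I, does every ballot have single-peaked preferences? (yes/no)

Axis positions: Option III=1, Measure 2=2, Plan A=3, Option I=4.
Faction 1 (peak Plan A at position 3): ranking walks positions 3-2-1-4, expanding outward from the peak — single-peaked.
Faction 2 (peak Measure 2 at position 2): ranking walks positions 2-1-3-4, expanding outward from the peak — single-peaked.
Faction 3: ranking walks positions 1-4-2-3; Option I is ranked above Measure 2 even though Measure 2 lies between Option I and the peak Option III on the axis — preferences dip and rise again. Not single-peaked.
Faction 4 (peak Option III at position 1): ranking walks positions 1-2-3-4, expanding outward from the peak — single-peaked.
Faction 5: ranking walks positions 2-1-4-3; Option I is ranked above Plan A even though Plan A lies between Option I and the peak Measure 2 on the axis — preferences dip and rise again. Not single-peaked.
Faction 3 violates single-peakedness, so the profile is not single-peaked on this axis.

no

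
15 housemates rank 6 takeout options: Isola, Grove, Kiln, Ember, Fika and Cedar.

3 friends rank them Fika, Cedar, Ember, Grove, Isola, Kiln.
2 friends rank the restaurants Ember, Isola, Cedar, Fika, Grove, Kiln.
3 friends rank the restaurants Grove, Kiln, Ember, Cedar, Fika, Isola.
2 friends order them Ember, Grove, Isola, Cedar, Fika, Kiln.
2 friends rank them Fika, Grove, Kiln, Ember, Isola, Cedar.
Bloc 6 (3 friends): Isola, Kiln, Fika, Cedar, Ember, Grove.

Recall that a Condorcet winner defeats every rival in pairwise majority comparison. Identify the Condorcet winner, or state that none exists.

Fika

Check each pair by majority over 15 ballots:
Isola–Grove: Grove 10–5.
Isola vs Kiln: Isola wins 10–5.
Isola vs Ember: Ember, 12–3.
Isola vs Fika: Fika wins 8–7.
Isola vs Cedar: Isola wins 9–6.
Grove–Kiln: Grove 12–3.
Grove vs Ember: Ember, 10–5.
Grove vs Fika: Fika wins 10–5.
Grove vs Cedar: Cedar wins 8–7.
Kiln vs Ember: Kiln wins 8–7.
Kiln–Fika: Fika 9–6.
Kiln vs Cedar: Kiln, 8–7.
Ember vs Fika: Fika, 8–7.
Ember vs Cedar: Ember, 9–6.
Fika vs Cedar: Fika wins 8–7.
Fika wins every pairwise contest, so Fika is the Condorcet winner.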